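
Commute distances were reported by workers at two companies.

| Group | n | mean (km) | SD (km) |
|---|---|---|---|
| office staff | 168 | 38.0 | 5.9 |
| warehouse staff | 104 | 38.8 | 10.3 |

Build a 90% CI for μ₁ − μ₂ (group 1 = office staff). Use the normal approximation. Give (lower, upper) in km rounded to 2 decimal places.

Standard errors of each mean: 5.9/√168 = 0.4552 and 10.3/√104 = 1.0100.
SE(x̄₁ − x̄₂) = √(0.4552² + 1.0100²) = 1.1078 for independent samples with unequal variances.
With z* = 1.645, the margin is 1.645 × 1.1078 = 1.8223.
x̄₁ − x̄₂ = 38.0 − 38.8 = -0.8000; the interval is -0.8000 ± 1.8223 = (-2.62, 1.02).

(-2.62, 1.02)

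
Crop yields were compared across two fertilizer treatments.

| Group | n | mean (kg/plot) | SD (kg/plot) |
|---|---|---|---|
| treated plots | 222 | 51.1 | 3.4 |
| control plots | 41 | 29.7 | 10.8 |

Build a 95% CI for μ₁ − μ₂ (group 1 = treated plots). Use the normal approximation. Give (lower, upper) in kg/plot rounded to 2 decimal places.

(18.06, 24.74)

Standard errors of each mean: 3.4/√222 = 0.2282 and 10.8/√41 = 1.6867.
SE(x̄₁ − x̄₂) = √(0.2282² + 1.6867²) = 1.7021 for independent samples with unequal variances.
With z* = 1.960, the margin is 1.960 × 1.7021 = 3.3361.
x̄₁ − x̄₂ = 51.1 − 29.7 = 21.4000; the interval is 21.4000 ± 3.3361 = (18.06, 24.74).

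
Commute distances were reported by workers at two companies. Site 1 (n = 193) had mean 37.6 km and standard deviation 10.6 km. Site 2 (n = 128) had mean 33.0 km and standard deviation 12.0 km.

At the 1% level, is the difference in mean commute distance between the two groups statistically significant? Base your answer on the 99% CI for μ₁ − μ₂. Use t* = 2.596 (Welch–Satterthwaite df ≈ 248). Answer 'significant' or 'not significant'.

Per-group SEs: s₁/√n₁ = 10.6/√193 = 0.7630, s₂/√n₂ = 12.0/√128 = 1.0607.
Unpooled SE of the difference: √(0.582169 + 1.12508449) = 1.3066.
Margin of error = t* · SE = 2.596 × 1.3066 = 3.3919.
x̄₁ − x̄₂ = 37.6 − 33.0 = 4.6000.
CI: 4.6000 ± 3.3919 = (1.2081, 7.9919).
The interval (1.2081, 7.9919) does not contain 0, so the difference is significant.

significant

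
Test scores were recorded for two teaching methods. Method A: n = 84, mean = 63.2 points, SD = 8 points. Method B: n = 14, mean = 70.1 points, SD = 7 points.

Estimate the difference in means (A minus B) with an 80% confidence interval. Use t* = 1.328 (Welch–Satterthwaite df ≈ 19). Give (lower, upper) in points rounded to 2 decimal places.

SE₁ = s₁/√n₁ = 8/√84 = 0.8729; SE₂ = 7/√14 = 1.8708.
Independent samples, unequal variances: SE_diff = √(SE₁² + SE₂²) = √(0.76195441 + 3.49989264) = 2.0644.
t* = 1.328, so margin of error = 1.328 × 2.0644 = 2.7415.
Difference in means = 63.2 − 70.1 = -6.9000.
-6.9000 ± 2.7415 → (-9.64, -4.16).

(-9.64, -4.16)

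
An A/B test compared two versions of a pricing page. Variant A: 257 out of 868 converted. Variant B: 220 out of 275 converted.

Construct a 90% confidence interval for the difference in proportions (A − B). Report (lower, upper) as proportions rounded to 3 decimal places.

(-0.551, -0.457)

p̂₁ = 257/868 = 0.2961 and p̂₂ = 220/275 = 0.8000.
SE₁ = √(p̂₁(1−p̂₁)/n₁) = √(0.2961·0.7039/868) = 0.01550; SE₂ = √(0.8000·0.2000/275) = 0.02412.
Independent samples: SE of the difference = √(SE₁² + SE₂²) = √(0.00024025 + 0.0005817744) = 0.02867.
z* for 90% confidence is 1.645, so the margin of error is 1.645 × 0.02867 = 0.04716.
Point estimate p̂₁ − p̂₂ = 0.2961 − 0.8000 = -0.5039.
-0.5039 ± 0.04716 → (-0.551, -0.457).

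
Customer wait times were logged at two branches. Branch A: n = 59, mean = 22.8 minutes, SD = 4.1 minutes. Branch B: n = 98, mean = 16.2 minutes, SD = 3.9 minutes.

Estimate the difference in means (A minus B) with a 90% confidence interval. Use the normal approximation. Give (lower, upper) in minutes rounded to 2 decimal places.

(5.51, 7.69)

Standard errors of each mean: 4.1/√59 = 0.5338 and 3.9/√98 = 0.3940.
SE(x̄₁ − x̄₂) = √(0.5338² + 0.3940²) = 0.6635 for independent samples with unequal variances.
With z* = 1.645, the margin is 1.645 × 0.6635 = 1.0915.
x̄₁ − x̄₂ = 22.8 − 16.2 = 6.6000; the interval is 6.6000 ± 1.0915 = (5.51, 7.69).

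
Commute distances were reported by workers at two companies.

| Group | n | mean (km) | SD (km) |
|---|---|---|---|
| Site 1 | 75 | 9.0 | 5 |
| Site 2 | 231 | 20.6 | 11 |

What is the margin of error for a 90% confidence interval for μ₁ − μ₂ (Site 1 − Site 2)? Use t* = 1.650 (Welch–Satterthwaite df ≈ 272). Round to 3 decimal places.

Per-group SEs: s₁/√n₁ = 5/√75 = 0.5774, s₂/√n₂ = 11/√231 = 0.7237.
Unpooled SE of the difference: √(0.33339076 + 0.52374169) = 0.9258.
Margin of error = t* · SE = 1.650 × 0.9258 = 1.5276.

1.528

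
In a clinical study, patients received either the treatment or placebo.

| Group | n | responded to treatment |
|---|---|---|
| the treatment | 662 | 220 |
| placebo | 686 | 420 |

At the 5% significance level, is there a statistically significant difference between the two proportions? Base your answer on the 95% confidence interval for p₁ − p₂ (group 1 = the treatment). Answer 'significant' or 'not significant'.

p̂₁ = 220/662 = 0.3323 and p̂₂ = 420/686 = 0.6122.
SE₁ = √(p̂₁(1−p̂₁)/n₁) = √(0.3323·0.6677/662) = 0.01831; SE₂ = √(0.6122·0.3878/686) = 0.01860.
Independent samples: SE of the difference = √(SE₁² + SE₂²) = √(0.0003352561 + 0.00034596) = 0.02610.
z* for 95% confidence is 1.960, so the margin of error is 1.960 × 0.02610 = 0.05116.
Point estimate p̂₁ − p̂₂ = 0.3323 − 0.6122 = -0.2799.
-0.2799 ± 0.05116 → (-0.33106, -0.22874).
The interval (-0.33106, -0.22874) does not contain 0, so the difference is significant.

significant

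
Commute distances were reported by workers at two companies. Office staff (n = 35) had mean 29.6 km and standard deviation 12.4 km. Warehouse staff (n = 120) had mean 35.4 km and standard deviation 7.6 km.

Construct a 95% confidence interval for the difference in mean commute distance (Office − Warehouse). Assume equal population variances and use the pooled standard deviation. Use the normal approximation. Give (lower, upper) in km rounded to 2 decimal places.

s_p = √[((n₁−1)s₁² + (n₂−1)s₂²)/(n₁+n₂−2)] = √[(34·12.4² + 119·7.6²)/153] = 8.8934.
SE = 8.8934·√(1/35 + 1/120) = 1.7085.
With z* = 1.960, margin = 1.960 × 1.7085 = 3.3487.
x̄₁ − x̄₂ = 29.6 − 35.4 = -5.8000; interval -5.8000 ± 3.3487 = (-9.15, -2.45).

(-9.15, -2.45)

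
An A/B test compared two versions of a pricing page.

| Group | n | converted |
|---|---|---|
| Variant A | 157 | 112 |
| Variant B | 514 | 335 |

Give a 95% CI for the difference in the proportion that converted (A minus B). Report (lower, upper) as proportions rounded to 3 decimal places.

(-0.020, 0.143)

Sample proportions: 112/157 = 0.7134, 335/514 = 0.6518.
Each SE is √(p̂(1−p̂)/n): √(0.7134·0.2866/157) = 0.03609 and √(0.6518·0.3482/514) = 0.02101.
SE(p̂₁ − p̂₂) = √(SE₁² + SE₂²) = √(0.0013024881 + 0.0004414201) = 0.04176, since the two samples are independent.
At 95% confidence z* = 1.960; margin = 1.960 × 0.04176 = 0.08185.
The difference is 0.7134 − 0.6518 = 0.0616, so the interval is 0.0616 ± 0.08185 = (-0.020, 0.143).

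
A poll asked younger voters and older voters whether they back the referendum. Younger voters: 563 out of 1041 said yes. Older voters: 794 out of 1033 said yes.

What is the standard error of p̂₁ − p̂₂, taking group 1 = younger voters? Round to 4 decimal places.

0.0203

First, p̂₁ = 563/1041 = 0.5408; p̂₂ = 794/1033 = 0.7686.
The two standard errors are √(0.5408×0.4592/1041) = 0.01545 and √(0.7686×0.2314/1033) = 0.01312.
Because the samples are independent, SE_diff = √(0.01545² + 0.01312²) = 0.02027.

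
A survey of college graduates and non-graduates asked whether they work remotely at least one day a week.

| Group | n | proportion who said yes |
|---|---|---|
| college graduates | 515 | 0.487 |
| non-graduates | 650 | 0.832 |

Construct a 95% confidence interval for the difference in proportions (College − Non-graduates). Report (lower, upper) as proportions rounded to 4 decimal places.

(-0.3969, -0.2931)

Each SE is √(p̂(1−p̂)/n): √(0.4870·0.5130/515) = 0.02203 and √(0.8320·0.1680/650) = 0.01466.
SE(p̂₁ − p̂₂) = √(SE₁² + SE₂²) = √(0.0004853209 + 0.0002149156) = 0.02646, since the two samples are independent.
At 95% confidence z* = 1.960; margin = 1.960 × 0.02646 = 0.05186.
The difference is 0.4870 − 0.8320 = -0.3450, so the interval is -0.3450 ± 0.05186 = (-0.3969, -0.2931).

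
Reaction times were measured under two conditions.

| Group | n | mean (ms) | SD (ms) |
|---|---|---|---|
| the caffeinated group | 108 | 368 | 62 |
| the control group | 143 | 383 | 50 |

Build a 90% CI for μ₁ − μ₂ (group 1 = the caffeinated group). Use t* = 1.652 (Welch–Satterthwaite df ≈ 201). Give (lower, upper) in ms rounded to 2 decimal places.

Per-group SEs: s₁/√n₁ = 62/√108 = 5.9660, s₂/√n₂ = 50/√143 = 4.1812.
Unpooled SE of the difference: √(35.593156 + 17.48243344) = 7.2853.
Margin of error = t* · SE = 1.652 × 7.2853 = 12.0353.
x̄₁ − x̄₂ = 368 − 383 = -15.0000.
CI: -15.0000 ± 12.0353 = (-27.04, -2.96).

(-27.04, -2.96)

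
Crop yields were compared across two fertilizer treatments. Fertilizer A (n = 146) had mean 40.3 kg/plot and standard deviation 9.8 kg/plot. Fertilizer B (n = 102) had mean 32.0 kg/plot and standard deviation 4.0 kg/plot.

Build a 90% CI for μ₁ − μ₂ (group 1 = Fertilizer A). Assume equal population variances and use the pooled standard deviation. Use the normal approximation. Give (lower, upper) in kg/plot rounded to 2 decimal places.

(6.61, 9.99)

s_p = √[((n₁−1)s₁² + (n₂−1)s₂²)/(n₁+n₂−2)] = √[(145·9.8² + 101·4.0²)/246] = 7.9485.
SE = 7.9485·√(1/146 + 1/102) = 1.0257.
With z* = 1.645, margin = 1.645 × 1.0257 = 1.6873.
x̄₁ − x̄₂ = 40.3 − 32.0 = 8.3000; interval 8.3000 ± 1.6873 = (6.61, 9.99).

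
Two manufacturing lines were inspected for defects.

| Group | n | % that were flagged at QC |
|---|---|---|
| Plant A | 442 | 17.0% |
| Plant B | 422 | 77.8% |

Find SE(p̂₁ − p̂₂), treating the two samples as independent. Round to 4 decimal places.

0.0270

The two standard errors are √(0.1700×0.8300/442) = 0.01787 and √(0.7780×0.2220/422) = 0.02023.
Because the samples are independent, SE_diff = √(0.01787² + 0.02023²) = 0.02699.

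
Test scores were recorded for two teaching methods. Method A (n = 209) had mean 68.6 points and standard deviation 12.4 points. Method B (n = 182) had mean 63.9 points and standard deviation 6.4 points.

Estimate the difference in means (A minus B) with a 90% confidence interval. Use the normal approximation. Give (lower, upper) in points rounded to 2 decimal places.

Per-group SEs: s₁/√n₁ = 12.4/√209 = 0.8577, s₂/√n₂ = 6.4/√182 = 0.4744.
Unpooled SE of the difference: √(0.73564929 + 0.22505536) = 0.9802.
Margin of error = z* · SE = 1.645 × 0.9802 = 1.6124.
x̄₁ − x̄₂ = 68.6 − 63.9 = 4.7000.
CI: 4.7000 ± 1.6124 = (3.09, 6.31).

(3.09, 6.31)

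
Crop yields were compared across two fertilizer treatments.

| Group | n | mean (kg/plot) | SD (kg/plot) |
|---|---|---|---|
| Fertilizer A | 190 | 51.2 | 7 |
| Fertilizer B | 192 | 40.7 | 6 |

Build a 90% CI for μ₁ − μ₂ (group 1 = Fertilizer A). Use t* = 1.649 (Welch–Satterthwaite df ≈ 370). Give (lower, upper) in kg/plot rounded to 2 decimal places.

Per-group SEs: s₁/√n₁ = 7/√190 = 0.5078, s₂/√n₂ = 6/√192 = 0.4330.
Unpooled SE of the difference: √(0.25786084 + 0.187489) = 0.6673.
Margin of error = t* · SE = 1.649 × 0.6673 = 1.1004.
x̄₁ − x̄₂ = 51.2 − 40.7 = 10.5000.
CI: 10.5000 ± 1.1004 = (9.40, 11.60).

(9.40, 11.60)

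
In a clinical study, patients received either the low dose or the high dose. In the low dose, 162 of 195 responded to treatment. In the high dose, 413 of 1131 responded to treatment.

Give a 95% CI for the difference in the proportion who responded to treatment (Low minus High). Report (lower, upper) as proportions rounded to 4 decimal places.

Sample proportions: 162/195 = 0.8308, 413/1131 = 0.3652.
Each SE is √(p̂(1−p̂)/n): √(0.8308·0.1692/195) = 0.02685 and √(0.3652·0.6348/1131) = 0.01432.
SE(p̂₁ − p̂₂) = √(SE₁² + SE₂²) = √(0.0007209225 + 0.0002050624) = 0.03043, since the two samples are independent.
At 95% confidence z* = 1.960; margin = 1.960 × 0.03043 = 0.05964.
The difference is 0.8308 − 0.3652 = 0.4656, so the interval is 0.4656 ± 0.05964 = (0.4060, 0.5252).

(0.4060, 0.5252)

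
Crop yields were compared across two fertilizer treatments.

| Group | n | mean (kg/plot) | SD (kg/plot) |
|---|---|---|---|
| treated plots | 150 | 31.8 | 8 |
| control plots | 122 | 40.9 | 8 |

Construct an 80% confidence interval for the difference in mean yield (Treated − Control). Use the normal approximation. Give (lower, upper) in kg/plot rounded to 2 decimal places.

Per-group SEs: s₁/√n₁ = 8/√150 = 0.6532, s₂/√n₂ = 8/√122 = 0.7243.
Unpooled SE of the difference: √(0.42667024 + 0.52461049) = 0.9753.
Margin of error = z* · SE = 1.282 × 0.9753 = 1.2503.
x̄₁ − x̄₂ = 31.8 − 40.9 = -9.1000.
CI: -9.1000 ± 1.2503 = (-10.35, -7.85).

(-10.35, -7.85)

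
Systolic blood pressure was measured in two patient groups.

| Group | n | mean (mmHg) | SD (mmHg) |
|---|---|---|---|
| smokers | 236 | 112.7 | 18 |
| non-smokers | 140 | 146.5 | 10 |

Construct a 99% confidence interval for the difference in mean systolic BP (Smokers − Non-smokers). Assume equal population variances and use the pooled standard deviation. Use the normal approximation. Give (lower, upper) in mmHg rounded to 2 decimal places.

Pooled variance s_p² = [235·18² + 139·10²] / (236+140−2) = 240.7487, so s_p = 15.5161.
SE_diff = s_p·√(1/n₁ + 1/n₂) = 15.5161·√(1/236 + 1/140) = 1.6552.
z* = 2.576; margin = 2.576 × 1.6552 = 4.2638.
Difference = 112.7 − 146.5 = -33.8000.
-33.8000 ± 4.2638 → (-38.06, -29.54).

(-38.06, -29.54)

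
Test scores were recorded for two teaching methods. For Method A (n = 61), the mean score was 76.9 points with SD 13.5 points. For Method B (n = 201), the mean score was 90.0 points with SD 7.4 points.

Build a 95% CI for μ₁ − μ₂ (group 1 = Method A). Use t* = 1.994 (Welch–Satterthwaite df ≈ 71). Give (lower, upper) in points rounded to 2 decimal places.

(-16.70, -9.50)

Standard errors of each mean: 13.5/√61 = 1.7285 and 7.4/√201 = 0.5220.
SE(x̄₁ − x̄₂) = √(1.7285² + 0.5220²) = 1.8056 for independent samples with unequal variances.
With t* = 1.994, the margin is 1.994 × 1.8056 = 3.6004.
x̄₁ − x̄₂ = 76.9 − 90.0 = -13.1000; the interval is -13.1000 ± 3.6004 = (-16.70, -9.50).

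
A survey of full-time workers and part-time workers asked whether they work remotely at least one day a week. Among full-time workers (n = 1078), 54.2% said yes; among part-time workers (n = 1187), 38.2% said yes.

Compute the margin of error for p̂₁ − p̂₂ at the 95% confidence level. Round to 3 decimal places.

0.041

Each SE is √(p̂(1−p̂)/n): √(0.5420·0.4580/1078) = 0.01517 and √(0.3820·0.6180/1187) = 0.01410.
SE(p̂₁ − p̂₂) = √(SE₁² + SE₂²) = √(0.0002301289 + 0.00019881) = 0.02071, since the two samples are independent.
At 95% confidence z* = 1.960; margin = 1.960 × 0.02071 = 0.04059.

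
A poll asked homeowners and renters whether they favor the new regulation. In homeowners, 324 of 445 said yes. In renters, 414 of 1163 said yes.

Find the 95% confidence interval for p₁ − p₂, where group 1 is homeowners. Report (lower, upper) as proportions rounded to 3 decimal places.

(0.322, 0.422)

p̂₁ = 324/445 = 0.7281 and p̂₂ = 414/1163 = 0.3560.
SE₁ = √(p̂₁(1−p̂₁)/n₁) = √(0.7281·0.2719/445) = 0.02109; SE₂ = √(0.3560·0.6440/1163) = 0.01404.
Independent samples: SE of the difference = √(SE₁² + SE₂²) = √(0.0004447881 + 0.0001971216) = 0.02534.
z* for 95% confidence is 1.960, so the margin of error is 1.960 × 0.02534 = 0.04967.
Point estimate p̂₁ − p̂₂ = 0.7281 − 0.3560 = 0.3721.
0.3721 ± 0.04967 → (0.322, 0.422).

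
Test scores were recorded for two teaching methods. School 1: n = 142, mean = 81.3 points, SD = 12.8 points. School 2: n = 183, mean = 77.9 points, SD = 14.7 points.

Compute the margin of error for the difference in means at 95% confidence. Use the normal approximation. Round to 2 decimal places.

Standard errors of each mean: 12.8/√142 = 1.0742 and 14.7/√183 = 1.0867.
SE(x̄₁ − x̄₂) = √(1.0742² + 1.0867²) = 1.5280 for independent samples with unequal variances.
With z* = 1.960, the margin is 1.960 × 1.5280 = 2.9949.

2.99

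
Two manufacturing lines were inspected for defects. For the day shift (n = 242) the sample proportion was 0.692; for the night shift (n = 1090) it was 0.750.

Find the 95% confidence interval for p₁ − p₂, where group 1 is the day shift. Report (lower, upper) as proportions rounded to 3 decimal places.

The two standard errors are √(0.6920×0.3080/242) = 0.02968 and √(0.7500×0.2500/1090) = 0.01312.
Because the samples are independent, SE_diff = √(0.02968² + 0.01312²) = 0.03245.
Using z* = 1.960 for 95%, ME = 1.960 × 0.03245 = 0.06360.
p̂₁ − p̂₂ = -0.0580; interval -0.0580 ± 0.06360 gives (-0.122, 0.006).

(-0.122, 0.006)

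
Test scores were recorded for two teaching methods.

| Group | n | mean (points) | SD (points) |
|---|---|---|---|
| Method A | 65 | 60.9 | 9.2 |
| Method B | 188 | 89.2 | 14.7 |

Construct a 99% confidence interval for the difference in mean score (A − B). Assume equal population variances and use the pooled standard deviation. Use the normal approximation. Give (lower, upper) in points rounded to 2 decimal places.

(-33.31, -23.29)

s_p = √[((n₁−1)s₁² + (n₂−1)s₂²)/(n₁+n₂−2)] = √[(64·9.2² + 187·14.7²)/251] = 13.5120.
SE = 13.5120·√(1/65 + 1/188) = 1.9442.
With z* = 2.576, margin = 2.576 × 1.9442 = 5.0083.
x̄₁ − x̄₂ = 60.9 − 89.2 = -28.3000; interval -28.3000 ± 5.0083 = (-33.31, -23.29).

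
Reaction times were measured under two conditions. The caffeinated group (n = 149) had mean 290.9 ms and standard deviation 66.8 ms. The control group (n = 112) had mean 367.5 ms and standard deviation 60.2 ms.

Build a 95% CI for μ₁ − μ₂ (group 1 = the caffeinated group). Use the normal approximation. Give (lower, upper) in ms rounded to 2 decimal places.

SE₁ = s₁/√n₁ = 66.8/√149 = 5.4725; SE₂ = 60.2/√112 = 5.6884.
Independent samples, unequal variances: SE_diff = √(SE₁² + SE₂²) = √(29.94825625 + 32.35789456) = 7.8934.
z* = 1.960, so margin of error = 1.960 × 7.8934 = 15.4711.
Difference in means = 290.9 − 367.5 = -76.6000.
-76.6000 ± 15.4711 → (-92.07, -61.13).

(-92.07, -61.13)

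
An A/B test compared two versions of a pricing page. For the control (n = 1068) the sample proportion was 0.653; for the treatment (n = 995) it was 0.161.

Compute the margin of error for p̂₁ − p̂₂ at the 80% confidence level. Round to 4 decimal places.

0.0239

The two standard errors are √(0.6530×0.3470/1068) = 0.01457 and √(0.1610×0.8390/995) = 0.01165.
Because the samples are independent, SE_diff = √(0.01457² + 0.01165²) = 0.01865.
Using z* = 1.282 for 80%, ME = 1.282 × 0.01865 = 0.02391.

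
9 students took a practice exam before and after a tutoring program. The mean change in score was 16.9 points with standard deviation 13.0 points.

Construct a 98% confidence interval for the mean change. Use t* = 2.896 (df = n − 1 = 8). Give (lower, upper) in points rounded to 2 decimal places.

Paired design: SE = s_d/√n = 13.0/√9 = 4.3333.
t* = 2.896; margin of error = 2.896 × 4.3333 = 12.5492.
16.9 ± 12.5492 → (4.35, 29.45).

(4.35, 29.45)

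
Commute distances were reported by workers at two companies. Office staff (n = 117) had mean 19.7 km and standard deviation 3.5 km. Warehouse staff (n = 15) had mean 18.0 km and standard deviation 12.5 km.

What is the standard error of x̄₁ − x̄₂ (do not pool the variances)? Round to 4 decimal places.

SE₁ = s₁/√n₁ = 3.5/√117 = 0.3236; SE₂ = 12.5/√15 = 3.2275.
Independent samples, unequal variances: SE_diff = √(SE₁² + SE₂²) = √(0.10471696 + 10.41675625) = 3.2437.

3.2437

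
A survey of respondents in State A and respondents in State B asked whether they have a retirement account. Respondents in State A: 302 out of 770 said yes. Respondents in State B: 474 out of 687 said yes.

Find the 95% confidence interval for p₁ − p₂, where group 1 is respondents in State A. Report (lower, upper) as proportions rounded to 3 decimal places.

(-0.347, -0.249)

Sample proportions: 302/770 = 0.3922, 474/687 = 0.6900.
Each SE is √(p̂(1−p̂)/n): √(0.3922·0.6078/770) = 0.01759 and √(0.6900·0.3100/687) = 0.01765.
SE(p̂₁ − p̂₂) = √(SE₁² + SE₂²) = √(0.0003094081 + 0.0003115225) = 0.02492, since the two samples are independent.
At 95% confidence z* = 1.960; margin = 1.960 × 0.02492 = 0.04884.
The difference is 0.3922 − 0.6900 = -0.2978, so the interval is -0.2978 ± 0.04884 = (-0.347, -0.249).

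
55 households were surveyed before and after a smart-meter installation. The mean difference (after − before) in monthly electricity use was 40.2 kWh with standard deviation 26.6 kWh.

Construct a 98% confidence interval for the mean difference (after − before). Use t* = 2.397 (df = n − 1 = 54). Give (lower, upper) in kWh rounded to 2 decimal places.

Paired design: SE = s_d/√n = 26.6/√55 = 3.5867.
t* = 2.397; margin of error = 2.397 × 3.5867 = 8.5973.
40.2 ± 8.5973 → (31.60, 48.80).

(31.60, 48.80)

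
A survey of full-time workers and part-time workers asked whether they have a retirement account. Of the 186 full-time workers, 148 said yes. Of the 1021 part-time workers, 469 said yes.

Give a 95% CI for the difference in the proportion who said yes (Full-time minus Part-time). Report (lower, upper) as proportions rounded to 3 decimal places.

(0.271, 0.402)

First, p̂₁ = 148/186 = 0.7957; p̂₂ = 469/1021 = 0.4594.
The two standard errors are √(0.7957×0.2043/186) = 0.02956 and √(0.4594×0.5406/1021) = 0.01560.
Because the samples are independent, SE_diff = √(0.02956² + 0.01560²) = 0.03342.
Using z* = 1.960 for 95%, ME = 1.960 × 0.03342 = 0.06550.
p̂₁ − p̂₂ = 0.3363; interval 0.3363 ± 0.06550 gives (0.271, 0.402).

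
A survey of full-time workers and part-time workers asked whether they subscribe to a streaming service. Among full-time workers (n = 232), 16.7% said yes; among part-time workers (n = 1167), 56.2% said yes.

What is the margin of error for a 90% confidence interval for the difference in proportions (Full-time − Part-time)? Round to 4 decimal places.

0.0468

SE₁ = √(p̂₁(1−p̂₁)/n₁) = √(0.1670·0.8330/232) = 0.02449; SE₂ = √(0.5620·0.4380/1167) = 0.01452.
Independent samples: SE of the difference = √(SE₁² + SE₂²) = √(0.0005997601 + 0.0002108304) = 0.02847.
z* for 90% confidence is 1.645, so the margin of error is 1.645 × 0.02847 = 0.04683.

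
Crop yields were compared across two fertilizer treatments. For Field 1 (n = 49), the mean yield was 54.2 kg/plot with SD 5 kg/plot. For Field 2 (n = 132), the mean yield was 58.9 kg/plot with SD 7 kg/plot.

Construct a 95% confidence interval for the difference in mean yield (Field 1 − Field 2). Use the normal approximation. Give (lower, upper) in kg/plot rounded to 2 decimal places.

Per-group SEs: s₁/√n₁ = 5/√49 = 0.7143, s₂/√n₂ = 7/√132 = 0.6093.
Unpooled SE of the difference: √(0.51022449 + 0.37124649) = 0.9389.
Margin of error = z* · SE = 1.960 × 0.9389 = 1.8402.
x̄₁ − x̄₂ = 54.2 − 58.9 = -4.7000.
CI: -4.7000 ± 1.8402 = (-6.54, -2.86).

(-6.54, -2.86)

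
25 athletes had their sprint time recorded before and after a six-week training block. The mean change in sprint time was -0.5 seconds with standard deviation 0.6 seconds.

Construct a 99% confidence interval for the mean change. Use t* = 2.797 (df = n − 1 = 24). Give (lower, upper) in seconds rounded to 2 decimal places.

This is a matched-pairs design, so SE = s_d/√n = 0.6/√25 = 0.1200.
Margin = 2.797 × 0.1200 = 0.3356; the interval is -0.5 ± 0.3356 = (-0.84, -0.16).

(-0.84, -0.16)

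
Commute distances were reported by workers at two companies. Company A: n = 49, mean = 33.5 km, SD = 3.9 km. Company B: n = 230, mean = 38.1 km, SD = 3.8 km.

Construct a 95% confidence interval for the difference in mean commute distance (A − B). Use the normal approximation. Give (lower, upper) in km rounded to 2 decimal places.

Standard errors of each mean: 3.9/√49 = 0.5571 and 3.8/√230 = 0.2506.
SE(x̄₁ − x̄₂) = √(0.5571² + 0.2506²) = 0.6109 for independent samples with unequal variances.
With z* = 1.960, the margin is 1.960 × 0.6109 = 1.1974.
x̄₁ − x̄₂ = 33.5 − 38.1 = -4.6000; the interval is -4.6000 ± 1.1974 = (-5.80, -3.40).

(-5.80, -3.40)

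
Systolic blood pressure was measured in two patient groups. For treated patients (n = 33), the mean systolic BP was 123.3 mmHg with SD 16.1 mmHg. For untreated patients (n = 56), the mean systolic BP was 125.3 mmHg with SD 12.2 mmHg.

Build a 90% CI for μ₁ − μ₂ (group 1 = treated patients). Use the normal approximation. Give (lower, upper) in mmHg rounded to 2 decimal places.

Standard errors of each mean: 16.1/√33 = 2.8027 and 12.2/√56 = 1.6303.
SE(x̄₁ − x̄₂) = √(2.8027² + 1.6303²) = 3.2424 for independent samples with unequal variances.
With z* = 1.645, the margin is 1.645 × 3.2424 = 5.3337.
x̄₁ − x̄₂ = 123.3 − 125.3 = -2.0000; the interval is -2.0000 ± 5.3337 = (-7.33, 3.33).

(-7.33, 3.33)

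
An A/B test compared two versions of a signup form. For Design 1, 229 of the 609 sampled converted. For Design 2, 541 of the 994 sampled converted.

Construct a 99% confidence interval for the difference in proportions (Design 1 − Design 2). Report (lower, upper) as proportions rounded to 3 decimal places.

Sample proportions: 229/609 = 0.3760, 541/994 = 0.5443.
Each SE is √(p̂(1−p̂)/n): √(0.3760·0.6240/609) = 0.01963 and √(0.5443·0.4557/994) = 0.01580.
SE(p̂₁ − p̂₂) = √(SE₁² + SE₂²) = √(0.0003853369 + 0.00024964) = 0.02520, since the two samples are independent.
At 99% confidence z* = 2.576; margin = 2.576 × 0.02520 = 0.06492.
The difference is 0.3760 − 0.5443 = -0.1683, so the interval is -0.1683 ± 0.06492 = (-0.233, -0.103).

(-0.233, -0.103)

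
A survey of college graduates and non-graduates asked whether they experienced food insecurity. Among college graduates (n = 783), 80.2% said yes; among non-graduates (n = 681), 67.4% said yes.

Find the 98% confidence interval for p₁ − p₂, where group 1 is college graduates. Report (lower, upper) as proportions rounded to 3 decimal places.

The two standard errors are √(0.8020×0.1980/783) = 0.01424 and √(0.6740×0.3260/681) = 0.01796.
Because the samples are independent, SE_diff = √(0.01424² + 0.01796²) = 0.02292.
Using z* = 2.326 for 98%, ME = 2.326 × 0.02292 = 0.05331.
p̂₁ − p̂₂ = 0.1280; interval 0.1280 ± 0.05331 gives (0.075, 0.181).

(0.075, 0.181)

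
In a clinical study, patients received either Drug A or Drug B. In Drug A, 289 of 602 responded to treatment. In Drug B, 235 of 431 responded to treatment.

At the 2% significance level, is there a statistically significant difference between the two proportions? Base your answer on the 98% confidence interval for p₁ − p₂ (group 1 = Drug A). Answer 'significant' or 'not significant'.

not significant

First, p̂₁ = 289/602 = 0.4801; p̂₂ = 235/431 = 0.5452.
The two standard errors are √(0.4801×0.5199/602) = 0.02036 and √(0.5452×0.4548/431) = 0.02399.
Because the samples are independent, SE_diff = √(0.02036² + 0.02399²) = 0.03147.
Using z* = 2.326 for 98%, ME = 2.326 × 0.03147 = 0.07320.
p̂₁ − p̂₂ = -0.0651; interval -0.0651 ± 0.07320 gives (-0.13830, 0.00810).
The interval (-0.13830, 0.00810) contains 0, so the difference is not significant.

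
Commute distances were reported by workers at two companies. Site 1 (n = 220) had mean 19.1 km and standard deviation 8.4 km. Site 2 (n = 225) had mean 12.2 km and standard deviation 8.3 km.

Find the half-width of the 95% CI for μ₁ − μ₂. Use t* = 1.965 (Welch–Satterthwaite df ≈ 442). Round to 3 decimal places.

1.556

Per-group SEs: s₁/√n₁ = 8.4/√220 = 0.5663, s₂/√n₂ = 8.3/√225 = 0.5533.
Unpooled SE of the difference: √(0.32069569 + 0.30614089) = 0.7917.
Margin of error = t* · SE = 1.965 × 0.7917 = 1.5557.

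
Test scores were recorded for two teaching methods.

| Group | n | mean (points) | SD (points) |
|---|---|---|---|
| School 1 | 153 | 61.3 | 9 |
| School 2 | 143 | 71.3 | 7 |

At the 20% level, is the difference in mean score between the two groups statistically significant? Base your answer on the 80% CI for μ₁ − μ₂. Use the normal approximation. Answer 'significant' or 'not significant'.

Per-group SEs: s₁/√n₁ = 9/√153 = 0.7276, s₂/√n₂ = 7/√143 = 0.5854.
Unpooled SE of the difference: √(0.52940176 + 0.34269316) = 0.9339.
Margin of error = z* · SE = 1.282 × 0.9339 = 1.1973.
x̄₁ − x̄₂ = 61.3 − 71.3 = -10.0000.
CI: -10.0000 ± 1.1973 = (-11.1973, -8.8027).
The interval (-11.1973, -8.8027) does not contain 0, so the difference is significant.

significant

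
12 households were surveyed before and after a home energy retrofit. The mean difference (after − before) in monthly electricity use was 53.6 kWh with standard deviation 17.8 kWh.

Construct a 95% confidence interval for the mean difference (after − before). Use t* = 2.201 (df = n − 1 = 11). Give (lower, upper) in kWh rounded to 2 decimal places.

Paired design: SE = s_d/√n = 17.8/√12 = 5.1384.
t* = 2.201; margin of error = 2.201 × 5.1384 = 11.3096.
53.6 ± 11.3096 → (42.29, 64.91).

(42.29, 64.91)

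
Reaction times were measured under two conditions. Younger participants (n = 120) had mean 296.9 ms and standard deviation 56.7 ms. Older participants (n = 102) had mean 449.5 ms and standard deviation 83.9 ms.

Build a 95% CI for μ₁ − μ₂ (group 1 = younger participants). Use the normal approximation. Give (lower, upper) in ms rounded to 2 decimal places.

(-171.78, -133.42)

Per-group SEs: s₁/√n₁ = 56.7/√120 = 5.1760, s₂/√n₂ = 83.9/√102 = 8.3073.
Unpooled SE of the difference: √(26.790976 + 69.01123329) = 9.7879.
Margin of error = z* · SE = 1.960 × 9.7879 = 19.1843.
x̄₁ − x̄₂ = 296.9 − 449.5 = -152.6000.
CI: -152.6000 ± 19.1843 = (-171.78, -133.42).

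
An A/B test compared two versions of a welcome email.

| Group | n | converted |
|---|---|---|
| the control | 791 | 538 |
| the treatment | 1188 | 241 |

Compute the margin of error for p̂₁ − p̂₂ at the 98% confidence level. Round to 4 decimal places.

Sample proportions: 538/791 = 0.6802, 241/1188 = 0.2029.
Each SE is √(p̂(1−p̂)/n): √(0.6802·0.3198/791) = 0.01658 and √(0.2029·0.7971/1188) = 0.01167.
SE(p̂₁ − p̂₂) = √(SE₁² + SE₂²) = √(0.0002748964 + 0.0001361889) = 0.02028, since the two samples are independent.
At 98% confidence z* = 2.326; margin = 2.326 × 0.02028 = 0.04717.

0.0472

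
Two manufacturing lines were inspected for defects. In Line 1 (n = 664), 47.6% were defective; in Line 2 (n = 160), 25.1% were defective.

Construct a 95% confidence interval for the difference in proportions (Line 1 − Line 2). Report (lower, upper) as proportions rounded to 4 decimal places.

(0.1478, 0.3022)

The two standard errors are √(0.4760×0.5240/664) = 0.01938 and √(0.2510×0.7490/160) = 0.03428.
Because the samples are independent, SE_diff = √(0.01938² + 0.03428²) = 0.03938.
Using z* = 1.960 for 95%, ME = 1.960 × 0.03938 = 0.07718.
p̂₁ − p̂₂ = 0.2250; interval 0.2250 ± 0.07718 gives (0.1478, 0.3022).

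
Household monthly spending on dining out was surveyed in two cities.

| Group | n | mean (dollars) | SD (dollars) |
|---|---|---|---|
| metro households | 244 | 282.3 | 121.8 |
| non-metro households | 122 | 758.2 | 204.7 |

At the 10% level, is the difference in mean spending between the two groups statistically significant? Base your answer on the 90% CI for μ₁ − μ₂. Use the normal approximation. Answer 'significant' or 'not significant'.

significant

SE₁ = s₁/√n₁ = 121.8/√244 = 7.7974; SE₂ = 204.7/√122 = 18.5327.
Independent samples, unequal variances: SE_diff = √(SE₁² + SE₂²) = √(60.79944676 + 343.46096929) = 20.1062.
z* = 1.645, so margin of error = 1.645 × 20.1062 = 33.0747.
Difference in means = 282.3 − 758.2 = -475.9000.
-475.9000 ± 33.0747 → (-508.9747, -442.8253).
The interval (-508.9747, -442.8253) does not contain 0, so the difference is significant.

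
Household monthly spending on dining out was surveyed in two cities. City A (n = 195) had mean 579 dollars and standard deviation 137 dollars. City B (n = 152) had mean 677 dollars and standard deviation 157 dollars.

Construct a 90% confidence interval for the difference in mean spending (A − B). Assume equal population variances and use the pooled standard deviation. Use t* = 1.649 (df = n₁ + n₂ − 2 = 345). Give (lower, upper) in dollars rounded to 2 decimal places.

Pooled variance s_p² = [194·137² + 151·157²] / (195+152−2) = 21342.5652, so s_p = 146.0909.
SE_diff = s_p·√(1/n₁ + 1/n₂) = 146.0909·√(1/195 + 1/152) = 15.8070.
t* = 1.649; margin = 1.649 × 15.8070 = 26.0657.
Difference = 579 − 677 = -98.0000.
-98.0000 ± 26.0657 → (-124.07, -71.93).

(-124.07, -71.93)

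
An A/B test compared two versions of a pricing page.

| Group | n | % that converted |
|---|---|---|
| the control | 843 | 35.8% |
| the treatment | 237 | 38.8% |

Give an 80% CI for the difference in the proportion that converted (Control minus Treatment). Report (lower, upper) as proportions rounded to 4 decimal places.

Each SE is √(p̂(1−p̂)/n): √(0.3580·0.6420/843) = 0.01651 and √(0.3880·0.6120/237) = 0.03165.
SE(p̂₁ − p̂₂) = √(SE₁² + SE₂²) = √(0.0002725801 + 0.0010017225) = 0.03570, since the two samples are independent.
At 80% confidence z* = 1.282; margin = 1.282 × 0.03570 = 0.04577.
The difference is 0.3580 − 0.3880 = -0.0300, so the interval is -0.0300 ± 0.04577 = (-0.0758, 0.0158).

(-0.0758, 0.0158)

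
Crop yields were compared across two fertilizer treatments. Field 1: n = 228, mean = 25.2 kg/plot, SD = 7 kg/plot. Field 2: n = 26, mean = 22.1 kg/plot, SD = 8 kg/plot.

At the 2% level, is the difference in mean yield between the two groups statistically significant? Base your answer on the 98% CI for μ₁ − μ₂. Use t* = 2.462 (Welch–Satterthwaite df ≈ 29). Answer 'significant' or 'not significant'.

Standard errors of each mean: 7/√228 = 0.4636 and 8/√26 = 1.5689.
SE(x̄₁ − x̄₂) = √(0.4636² + 1.5689²) = 1.6360 for independent samples with unequal variances.
With t* = 2.462, the margin is 2.462 × 1.6360 = 4.0278.
x̄₁ − x̄₂ = 25.2 − 22.1 = 3.1000; the interval is 3.1000 ± 4.0278 = (-0.9278, 7.1278).
The interval (-0.9278, 7.1278) contains 0, so the difference is not significant.

not significant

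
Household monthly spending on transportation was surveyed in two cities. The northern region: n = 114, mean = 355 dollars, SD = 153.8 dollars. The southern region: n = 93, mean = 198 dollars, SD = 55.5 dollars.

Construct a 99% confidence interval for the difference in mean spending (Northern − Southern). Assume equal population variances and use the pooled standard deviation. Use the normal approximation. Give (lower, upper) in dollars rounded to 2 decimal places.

s_p = √[((n₁−1)s₁² + (n₂−1)s₂²)/(n₁+n₂−2)] = √[(113·153.8² + 92·55.5²)/205] = 120.0881.
SE = 120.0881·√(1/114 + 1/93) = 16.7800.
With z* = 2.576, margin = 2.576 × 16.7800 = 43.2253.
x̄₁ − x̄₂ = 355 − 198 = 157.0000; interval 157.0000 ± 43.2253 = (113.77, 200.23).

(113.77, 200.23)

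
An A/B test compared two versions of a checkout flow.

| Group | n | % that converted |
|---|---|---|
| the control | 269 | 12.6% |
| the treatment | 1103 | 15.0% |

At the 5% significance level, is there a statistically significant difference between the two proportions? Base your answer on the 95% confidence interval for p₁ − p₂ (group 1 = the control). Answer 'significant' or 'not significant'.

SE₁ = √(p̂₁(1−p̂₁)/n₁) = √(0.1260·0.8740/269) = 0.02023; SE₂ = √(0.1500·0.8500/1103) = 0.01075.
Independent samples: SE of the difference = √(SE₁² + SE₂²) = √(0.0004092529 + 0.0001155625) = 0.02291.
z* for 95% confidence is 1.960, so the margin of error is 1.960 × 0.02291 = 0.04490.
Point estimate p̂₁ − p̂₂ = 0.1260 − 0.1500 = -0.0240.
-0.0240 ± 0.04490 → (-0.06890, 0.02090).
The interval (-0.06890, 0.02090) contains 0, so the difference is not significant.

not significant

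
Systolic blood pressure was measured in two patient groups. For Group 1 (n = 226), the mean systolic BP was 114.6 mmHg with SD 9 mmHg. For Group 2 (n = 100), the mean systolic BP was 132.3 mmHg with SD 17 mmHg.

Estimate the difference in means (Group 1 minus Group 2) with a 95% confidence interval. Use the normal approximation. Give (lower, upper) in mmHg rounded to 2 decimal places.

SE₁ = s₁/√n₁ = 9/√226 = 0.5987; SE₂ = 17/√100 = 1.7000.
Independent samples, unequal variances: SE_diff = √(SE₁² + SE₂²) = √(0.35844169 + 2.89) = 1.8023.
z* = 1.960, so margin of error = 1.960 × 1.8023 = 3.5325.
Difference in means = 114.6 − 132.3 = -17.7000.
-17.7000 ± 3.5325 → (-21.23, -14.17).

(-21.23, -14.17)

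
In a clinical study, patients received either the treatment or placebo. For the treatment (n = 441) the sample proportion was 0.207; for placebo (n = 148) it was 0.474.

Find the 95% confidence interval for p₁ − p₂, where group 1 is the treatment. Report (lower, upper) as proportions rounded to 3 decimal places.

(-0.356, -0.178)

The two standard errors are √(0.2070×0.7930/441) = 0.01929 and √(0.4740×0.5260/148) = 0.04104.
Because the samples are independent, SE_diff = √(0.01929² + 0.04104²) = 0.04535.
Using z* = 1.960 for 95%, ME = 1.960 × 0.04535 = 0.08889.
p̂₁ − p̂₂ = -0.2670; interval -0.2670 ± 0.08889 gives (-0.356, -0.178).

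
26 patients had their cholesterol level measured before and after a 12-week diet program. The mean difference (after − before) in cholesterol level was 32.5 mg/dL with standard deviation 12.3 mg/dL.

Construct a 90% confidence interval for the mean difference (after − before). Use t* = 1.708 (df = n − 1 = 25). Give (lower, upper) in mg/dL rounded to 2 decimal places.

This is a matched-pairs design, so SE = s_d/√n = 12.3/√26 = 2.4122.
Margin = 1.708 × 2.4122 = 4.1200; the interval is 32.5 ± 4.1200 = (28.38, 36.62).

(28.38, 36.62)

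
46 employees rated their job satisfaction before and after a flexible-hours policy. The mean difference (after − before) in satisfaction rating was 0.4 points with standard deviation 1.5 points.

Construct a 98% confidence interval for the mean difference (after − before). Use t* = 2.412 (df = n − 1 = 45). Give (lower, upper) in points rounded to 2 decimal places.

(-0.13, 0.93)

This is a matched-pairs design, so SE = s_d/√n = 1.5/√46 = 0.2212.
Margin = 2.412 × 0.2212 = 0.5335; the interval is 0.4 ± 0.5335 = (-0.13, 0.93).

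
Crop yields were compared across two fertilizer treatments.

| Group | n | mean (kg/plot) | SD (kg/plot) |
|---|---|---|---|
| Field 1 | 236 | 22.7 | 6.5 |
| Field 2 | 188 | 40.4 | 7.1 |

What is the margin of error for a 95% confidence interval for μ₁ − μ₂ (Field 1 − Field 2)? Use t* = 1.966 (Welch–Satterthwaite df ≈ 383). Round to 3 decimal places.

1.315

Standard errors of each mean: 6.5/√236 = 0.4231 and 7.1/√188 = 0.5178.
SE(x̄₁ − x̄₂) = √(0.4231² + 0.5178²) = 0.6687 for independent samples with unequal variances.
With t* = 1.966, the margin is 1.966 × 0.6687 = 1.3147.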